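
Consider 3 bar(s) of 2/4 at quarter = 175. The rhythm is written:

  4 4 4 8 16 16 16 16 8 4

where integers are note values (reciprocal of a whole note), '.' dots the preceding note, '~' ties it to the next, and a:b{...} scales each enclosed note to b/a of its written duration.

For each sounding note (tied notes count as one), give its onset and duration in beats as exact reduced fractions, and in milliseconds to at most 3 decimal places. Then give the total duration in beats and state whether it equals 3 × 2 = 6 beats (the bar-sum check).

1) 0.0ms=0b +342.857ms=1b
2) 342.857ms=1b +342.857ms=1b
3) 685.714ms=2b +342.857ms=1b
4) 1028.571ms=3b +171.429ms=1/2b
5) 1200.0ms=7/2b +85.714ms=1/4b
6) 1285.714ms=15/4b +85.714ms=1/4b
7) 1371.429ms=4b +85.714ms=1/4b
8) 1457.143ms=17/4b +85.714ms=1/4b
9) 1542.857ms=9/2b +171.429ms=1/2b
10) 1714.286ms=5b +342.857ms=1b
Σ=6b of 6 (175bpm 2/4) — PASS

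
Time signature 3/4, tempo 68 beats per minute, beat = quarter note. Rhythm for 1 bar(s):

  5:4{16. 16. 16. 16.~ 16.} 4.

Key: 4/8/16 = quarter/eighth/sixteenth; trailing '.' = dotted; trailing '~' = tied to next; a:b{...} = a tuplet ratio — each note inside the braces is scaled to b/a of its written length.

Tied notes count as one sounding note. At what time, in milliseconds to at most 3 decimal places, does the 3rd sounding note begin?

1. 0.0ms @ 0 + 264.706ms (3/10)
2. 264.706ms @ 3/10 + 264.706ms (3/10)
3. 529.412ms @ 3/5 + 264.706ms (3/10)
4. 794.118ms @ 9/10 + 529.412ms (3/5)
5. 1323.529ms @ 3/2 + 1323.529ms (3/2)

note 3 onset = 3/5b = 529.412ms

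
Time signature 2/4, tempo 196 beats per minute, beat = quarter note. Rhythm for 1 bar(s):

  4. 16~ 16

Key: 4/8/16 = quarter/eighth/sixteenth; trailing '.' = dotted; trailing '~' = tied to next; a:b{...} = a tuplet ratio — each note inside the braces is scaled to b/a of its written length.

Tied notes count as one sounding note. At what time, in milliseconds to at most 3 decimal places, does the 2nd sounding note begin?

note 2 onset = 3/2b = 459.184ms

1. 0.0ms @ 0 + 459.184ms (3/2)
2. 459.184ms @ 3/2 + 153.061ms (1/2)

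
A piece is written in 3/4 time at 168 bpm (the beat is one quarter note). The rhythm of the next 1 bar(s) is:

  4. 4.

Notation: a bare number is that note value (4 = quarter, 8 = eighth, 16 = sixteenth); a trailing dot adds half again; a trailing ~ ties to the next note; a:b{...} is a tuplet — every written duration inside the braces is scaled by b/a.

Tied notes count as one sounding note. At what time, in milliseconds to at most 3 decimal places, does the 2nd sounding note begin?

note 2 onset = 3/2b = 535.714ms

1. 0.0ms @ 0 + 535.714ms (3/2)
2. 535.714ms @ 3/2 + 535.714ms (3/2)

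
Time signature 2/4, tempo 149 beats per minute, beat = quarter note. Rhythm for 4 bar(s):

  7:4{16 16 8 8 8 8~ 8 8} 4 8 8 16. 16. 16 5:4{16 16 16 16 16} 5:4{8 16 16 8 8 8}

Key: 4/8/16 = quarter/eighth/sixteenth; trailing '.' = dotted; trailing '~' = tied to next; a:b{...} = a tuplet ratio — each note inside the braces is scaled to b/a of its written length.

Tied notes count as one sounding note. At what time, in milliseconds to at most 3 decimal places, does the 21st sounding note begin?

note 21 onset = 33/5b = 2657.718ms

1. 0.0ms @ 0 + 57.526ms (1/7)
2. 57.526ms @ 1/7 + 57.526ms (1/7)
3. 115.053ms @ 2/7 + 115.053ms (2/7)
4. 230.105ms @ 4/7 + 115.053ms (2/7)
5. 345.158ms @ 6/7 + 115.053ms (2/7)
6. 460.211ms @ 8/7 + 230.105ms (4/7)
7. 690.316ms @ 12/7 + 115.053ms (2/7)
8. 805.369ms @ 2 + 402.685ms (1)
9. 1208.054ms @ 3 + 201.342ms (1/2)
10. 1409.396ms @ 7/2 + 201.342ms (1/2)
11. 1610.738ms @ 4 + 151.007ms (3/8)
12. 1761.745ms @ 35/8 + 151.007ms (3/8)
13. 1912.752ms @ 19/4 + 100.671ms (1/4)
14. 2013.423ms @ 5 + 80.537ms (1/5)
15. 2093.96ms @ 26/5 + 80.537ms (1/5)
16. 2174.497ms @ 27/5 + 80.537ms (1/5)
17. 2255.034ms @ 28/5 + 80.537ms (1/5)
18. 2335.57ms @ 29/5 + 80.537ms (1/5)
19. 2416.107ms @ 6 + 161.074ms (2/5)
20. 2577.181ms @ 32/5 + 80.537ms (1/5)
21. 2657.718ms @ 33/5 + 80.537ms (1/5)
22. 2738.255ms @ 34/5 + 161.074ms (2/5)
23. 2899.329ms @ 36/5 + 161.074ms (2/5)
24. 3060.403ms @ 38/5 + 161.074ms (2/5)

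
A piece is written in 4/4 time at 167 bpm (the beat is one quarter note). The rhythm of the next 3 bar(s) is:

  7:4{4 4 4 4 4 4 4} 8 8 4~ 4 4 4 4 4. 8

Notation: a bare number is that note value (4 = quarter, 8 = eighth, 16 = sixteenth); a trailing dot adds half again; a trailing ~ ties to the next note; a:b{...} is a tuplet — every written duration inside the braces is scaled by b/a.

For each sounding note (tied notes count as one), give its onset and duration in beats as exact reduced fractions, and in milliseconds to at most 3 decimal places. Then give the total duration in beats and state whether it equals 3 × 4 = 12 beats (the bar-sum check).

1) 0.0ms=0b +205.304ms=4/7b
2) 205.304ms=4/7b +205.304ms=4/7b
3) 410.607ms=8/7b +205.304ms=4/7b
4) 615.911ms=12/7b +205.304ms=4/7b
5) 821.215ms=16/7b +205.304ms=4/7b
6) 1026.518ms=20/7b +205.304ms=4/7b
7) 1231.822ms=24/7b +205.304ms=4/7b
8) 1437.126ms=4b +179.641ms=1/2b
9) 1616.766ms=9/2b +179.641ms=1/2b
10) 1796.407ms=5b +718.563ms=2b
11) 2514.97ms=7b +359.281ms=1b
12) 2874.251ms=8b +359.281ms=1b
13) 3233.533ms=9b +359.281ms=1b
14) 3592.814ms=10b +538.922ms=3/2b
15) 4131.737ms=23/2b +179.641ms=1/2b
Σ=12b of 12 (167bpm 4/4) — PASS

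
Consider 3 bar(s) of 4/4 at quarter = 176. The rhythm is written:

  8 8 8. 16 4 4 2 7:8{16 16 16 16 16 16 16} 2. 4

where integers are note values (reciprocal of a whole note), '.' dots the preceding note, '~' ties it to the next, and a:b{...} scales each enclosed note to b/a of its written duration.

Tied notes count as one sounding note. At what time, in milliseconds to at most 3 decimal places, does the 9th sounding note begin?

note 9 onset = 44/7b = 2142.857ms

1. 0.0ms @ 0 + 170.455ms (1/2)
2. 170.455ms @ 1/2 + 170.455ms (1/2)
3. 340.909ms @ 1 + 255.682ms (3/4)
4. 596.591ms @ 7/4 + 85.227ms (1/4)
5. 681.818ms @ 2 + 340.909ms (1)
6. 1022.727ms @ 3 + 340.909ms (1)
7. 1363.636ms @ 4 + 681.818ms (2)
8. 2045.455ms @ 6 + 97.403ms (2/7)
9. 2142.857ms @ 44/7 + 97.403ms (2/7)
10. 2240.26ms @ 46/7 + 97.403ms (2/7)
11. 2337.662ms @ 48/7 + 97.403ms (2/7)
12. 2435.065ms @ 50/7 + 97.403ms (2/7)
13. 2532.468ms @ 52/7 + 97.403ms (2/7)
14. 2629.87ms @ 54/7 + 97.403ms (2/7)
15. 2727.273ms @ 8 + 1022.727ms (3)
16. 3750.0ms @ 11 + 340.909ms (1)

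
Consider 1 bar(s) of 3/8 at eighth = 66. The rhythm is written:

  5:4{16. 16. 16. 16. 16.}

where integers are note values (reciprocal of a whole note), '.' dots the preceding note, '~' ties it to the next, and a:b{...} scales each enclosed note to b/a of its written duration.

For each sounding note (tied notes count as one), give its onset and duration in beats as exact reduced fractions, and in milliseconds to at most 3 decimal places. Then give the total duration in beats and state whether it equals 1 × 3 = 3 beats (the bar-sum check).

1) 0.0ms=0b +545.455ms=3/5b
2) 545.455ms=3/5b +545.455ms=3/5b
3) 1090.909ms=6/5b +545.455ms=3/5b
4) 1636.364ms=9/5b +545.455ms=3/5b
5) 2181.818ms=12/5b +545.455ms=3/5b
Σ=3b of 3 (66bpm 3/8) — PASS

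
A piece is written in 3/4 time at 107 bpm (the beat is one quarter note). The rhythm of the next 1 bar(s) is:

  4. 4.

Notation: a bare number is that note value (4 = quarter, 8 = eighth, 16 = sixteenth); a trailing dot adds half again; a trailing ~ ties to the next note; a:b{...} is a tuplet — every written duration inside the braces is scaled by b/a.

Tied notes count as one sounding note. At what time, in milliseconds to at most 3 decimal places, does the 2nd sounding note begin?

note 2 onset = 3/2b = 841.121ms

1. 0.0ms @ 0 + 841.121ms (3/2)
2. 841.121ms @ 3/2 + 841.121ms (3/2)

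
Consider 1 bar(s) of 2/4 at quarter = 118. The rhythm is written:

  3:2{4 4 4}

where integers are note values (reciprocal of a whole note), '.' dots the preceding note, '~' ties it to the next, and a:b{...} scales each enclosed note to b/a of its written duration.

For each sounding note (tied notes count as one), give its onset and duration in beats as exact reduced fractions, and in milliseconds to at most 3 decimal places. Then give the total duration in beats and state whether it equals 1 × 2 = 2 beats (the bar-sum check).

1) 0.0ms=0b +338.983ms=2/3b
2) 338.983ms=2/3b +338.983ms=2/3b
3) 677.966ms=4/3b +338.983ms=2/3b
Σ=2b of 2 (118bpm 2/4) — PASS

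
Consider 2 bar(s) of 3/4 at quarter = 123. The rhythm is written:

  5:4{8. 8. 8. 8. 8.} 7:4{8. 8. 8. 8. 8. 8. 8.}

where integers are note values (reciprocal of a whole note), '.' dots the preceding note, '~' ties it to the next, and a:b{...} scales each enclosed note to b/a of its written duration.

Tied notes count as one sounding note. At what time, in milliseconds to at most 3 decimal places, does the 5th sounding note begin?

1. 0.0ms @ 0 + 292.683ms (3/5)
2. 292.683ms @ 3/5 + 292.683ms (3/5)
3. 585.366ms @ 6/5 + 292.683ms (3/5)
4. 878.049ms @ 9/5 + 292.683ms (3/5)
5. 1170.732ms @ 12/5 + 292.683ms (3/5)
6. 1463.415ms @ 3 + 209.059ms (3/7)
7. 1672.474ms @ 24/7 + 209.059ms (3/7)
8. 1881.533ms @ 27/7 + 209.059ms (3/7)
9. 2090.592ms @ 30/7 + 209.059ms (3/7)
10. 2299.652ms @ 33/7 + 209.059ms (3/7)
11. 2508.711ms @ 36/7 + 209.059ms (3/7)
12. 2717.77ms @ 39/7 + 209.059ms (3/7)

note 5 onset = 12/5b = 1170.732ms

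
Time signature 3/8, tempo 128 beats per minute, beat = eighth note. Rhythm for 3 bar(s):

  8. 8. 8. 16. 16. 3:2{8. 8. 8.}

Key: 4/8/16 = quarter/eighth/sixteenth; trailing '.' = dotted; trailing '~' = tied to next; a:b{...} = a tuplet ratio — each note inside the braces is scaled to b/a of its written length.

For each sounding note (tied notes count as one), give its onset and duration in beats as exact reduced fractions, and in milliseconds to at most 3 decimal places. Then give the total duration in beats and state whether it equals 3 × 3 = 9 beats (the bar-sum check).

1) 0.0ms=0b +703.125ms=3/2b
2) 703.125ms=3/2b +703.125ms=3/2b
3) 1406.25ms=3b +703.125ms=3/2b
4) 2109.375ms=9/2b +351.562ms=3/4b
5) 2460.938ms=21/4b +351.562ms=3/4b
6) 2812.5ms=6b +468.75ms=1b
7) 3281.25ms=7b +468.75ms=1b
8) 3750.0ms=8b +468.75ms=1b
Σ=9b of 9 (128bpm 3/8) — PASS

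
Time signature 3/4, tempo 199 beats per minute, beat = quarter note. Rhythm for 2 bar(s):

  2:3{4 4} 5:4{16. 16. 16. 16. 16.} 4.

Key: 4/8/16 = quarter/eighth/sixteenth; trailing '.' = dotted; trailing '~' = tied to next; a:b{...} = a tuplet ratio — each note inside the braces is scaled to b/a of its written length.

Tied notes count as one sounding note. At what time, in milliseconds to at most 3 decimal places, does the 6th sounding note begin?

note 6 onset = 39/10b = 1175.879ms

1. 0.0ms @ 0 + 452.261ms (3/2)
2. 452.261ms @ 3/2 + 452.261ms (3/2)
3. 904.523ms @ 3 + 90.452ms (3/10)
4. 994.975ms @ 33/10 + 90.452ms (3/10)
5. 1085.427ms @ 18/5 + 90.452ms (3/10)
6. 1175.879ms @ 39/10 + 90.452ms (3/10)
7. 1266.332ms @ 21/5 + 90.452ms (3/10)
8. 1356.784ms @ 9/2 + 452.261ms (3/2)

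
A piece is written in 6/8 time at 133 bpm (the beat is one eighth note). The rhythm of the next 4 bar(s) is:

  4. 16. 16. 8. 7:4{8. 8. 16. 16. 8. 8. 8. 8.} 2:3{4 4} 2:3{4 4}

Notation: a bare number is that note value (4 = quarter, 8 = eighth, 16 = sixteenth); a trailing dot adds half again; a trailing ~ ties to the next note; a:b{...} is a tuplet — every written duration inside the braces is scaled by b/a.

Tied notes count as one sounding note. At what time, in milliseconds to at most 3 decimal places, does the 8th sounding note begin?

1. 0.0ms @ 0 + 1353.383ms (3)
2. 1353.383ms @ 3 + 338.346ms (3/4)
3. 1691.729ms @ 15/4 + 338.346ms (3/4)
4. 2030.075ms @ 9/2 + 676.692ms (3/2)
5. 2706.767ms @ 6 + 386.681ms (6/7)
6. 3093.448ms @ 48/7 + 386.681ms (6/7)
7. 3480.129ms @ 54/7 + 193.34ms (3/7)
8. 3673.469ms @ 57/7 + 193.34ms (3/7)
9. 3866.81ms @ 60/7 + 386.681ms (6/7)
10. 4253.491ms @ 66/7 + 386.681ms (6/7)
11. 4640.172ms @ 72/7 + 386.681ms (6/7)
12. 5026.853ms @ 78/7 + 386.681ms (6/7)
13. 5413.534ms @ 12 + 1353.383ms (3)
14. 6766.917ms @ 15 + 1353.383ms (3)
15. 8120.301ms @ 18 + 1353.383ms (3)
16. 9473.684ms @ 21 + 1353.383ms (3)

note 8 onset = 57/7b = 3673.469ms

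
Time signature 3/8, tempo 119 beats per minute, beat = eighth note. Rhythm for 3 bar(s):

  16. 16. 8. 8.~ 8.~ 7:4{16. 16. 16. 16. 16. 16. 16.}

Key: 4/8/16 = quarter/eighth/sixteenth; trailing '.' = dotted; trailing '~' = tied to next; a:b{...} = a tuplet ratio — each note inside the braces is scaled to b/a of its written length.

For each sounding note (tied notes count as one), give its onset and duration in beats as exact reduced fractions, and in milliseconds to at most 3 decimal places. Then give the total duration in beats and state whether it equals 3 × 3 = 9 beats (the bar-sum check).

1) 0.0ms=0b +378.151ms=3/4b
2) 378.151ms=3/4b +378.151ms=3/4b
3) 756.303ms=3/2b +756.303ms=3/2b
4) 1512.605ms=3b +1728.691ms=24/7b
5) 3241.297ms=45/7b +216.086ms=3/7b
6) 3457.383ms=48/7b +216.086ms=3/7b
7) 3673.469ms=51/7b +216.086ms=3/7b
8) 3889.556ms=54/7b +216.086ms=3/7b
9) 4105.642ms=57/7b +216.086ms=3/7b
10) 4321.729ms=60/7b +216.086ms=3/7b
Σ=9b of 9 (119bpm 3/8) — PASS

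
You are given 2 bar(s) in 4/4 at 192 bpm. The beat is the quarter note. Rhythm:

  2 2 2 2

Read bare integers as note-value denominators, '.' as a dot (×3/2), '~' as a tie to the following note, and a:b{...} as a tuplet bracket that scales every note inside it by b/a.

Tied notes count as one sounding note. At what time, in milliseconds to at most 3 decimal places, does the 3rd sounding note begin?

1. 0.0ms @ 0 + 625.0ms (2)
2. 625.0ms @ 2 + 625.0ms (2)
3. 1250.0ms @ 4 + 625.0ms (2)
4. 1875.0ms @ 6 + 625.0ms (2)

note 3 onset = 4b = 1250.0ms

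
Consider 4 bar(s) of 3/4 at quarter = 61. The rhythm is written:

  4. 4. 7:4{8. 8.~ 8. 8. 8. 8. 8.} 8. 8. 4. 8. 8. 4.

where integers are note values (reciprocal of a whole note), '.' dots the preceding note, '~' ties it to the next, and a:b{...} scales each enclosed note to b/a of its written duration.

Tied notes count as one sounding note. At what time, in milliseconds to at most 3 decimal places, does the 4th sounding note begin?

note 4 onset = 24/7b = 3372.365ms

1. 0.0ms @ 0 + 1475.41ms (3/2)
2. 1475.41ms @ 3/2 + 1475.41ms (3/2)
3. 2950.82ms @ 3 + 421.546ms (3/7)
4. 3372.365ms @ 24/7 + 843.091ms (6/7)
5. 4215.457ms @ 30/7 + 421.546ms (3/7)
6. 4637.002ms @ 33/7 + 421.546ms (3/7)
7. 5058.548ms @ 36/7 + 421.546ms (3/7)
8. 5480.094ms @ 39/7 + 421.546ms (3/7)
9. 5901.639ms @ 6 + 737.705ms (3/4)
10. 6639.344ms @ 27/4 + 737.705ms (3/4)
11. 7377.049ms @ 15/2 + 1475.41ms (3/2)
12. 8852.459ms @ 9 + 737.705ms (3/4)
13. 9590.164ms @ 39/4 + 737.705ms (3/4)
14. 10327.869ms @ 21/2 + 1475.41ms (3/2)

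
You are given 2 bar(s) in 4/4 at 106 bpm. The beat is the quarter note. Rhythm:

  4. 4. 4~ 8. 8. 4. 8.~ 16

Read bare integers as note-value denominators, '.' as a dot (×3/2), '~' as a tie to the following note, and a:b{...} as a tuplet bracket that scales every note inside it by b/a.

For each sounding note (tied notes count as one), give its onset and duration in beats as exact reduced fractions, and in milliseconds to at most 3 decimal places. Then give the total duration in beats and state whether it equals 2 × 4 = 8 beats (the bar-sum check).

1) 0.0ms=0b +849.057ms=3/2b
2) 849.057ms=3/2b +849.057ms=3/2b
3) 1698.113ms=3b +990.566ms=7/4b
4) 2688.679ms=19/4b +424.528ms=3/4b
5) 3113.208ms=11/2b +849.057ms=3/2b
6) 3962.264ms=7b +566.038ms=1b
Σ=8b of 8 (106bpm 4/4) — PASS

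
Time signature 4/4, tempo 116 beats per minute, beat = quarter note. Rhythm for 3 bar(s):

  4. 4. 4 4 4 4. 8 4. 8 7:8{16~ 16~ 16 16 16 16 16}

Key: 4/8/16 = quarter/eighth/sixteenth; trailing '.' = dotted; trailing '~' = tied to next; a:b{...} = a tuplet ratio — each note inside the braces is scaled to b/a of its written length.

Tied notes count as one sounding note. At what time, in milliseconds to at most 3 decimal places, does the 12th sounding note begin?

1. 0.0ms @ 0 + 775.862ms (3/2)
2. 775.862ms @ 3/2 + 775.862ms (3/2)
3. 1551.724ms @ 3 + 517.241ms (1)
4. 2068.966ms @ 4 + 517.241ms (1)
5. 2586.207ms @ 5 + 517.241ms (1)
6. 3103.448ms @ 6 + 775.862ms (3/2)
7. 3879.31ms @ 15/2 + 258.621ms (1/2)
8. 4137.931ms @ 8 + 775.862ms (3/2)
9. 4913.793ms @ 19/2 + 258.621ms (1/2)
10. 5172.414ms @ 10 + 443.35ms (6/7)
11. 5615.764ms @ 76/7 + 147.783ms (2/7)
12. 5763.547ms @ 78/7 + 147.783ms (2/7)
13. 5911.33ms @ 80/7 + 147.783ms (2/7)
14. 6059.113ms @ 82/7 + 147.783ms (2/7)

note 12 onset = 78/7b = 5763.547ms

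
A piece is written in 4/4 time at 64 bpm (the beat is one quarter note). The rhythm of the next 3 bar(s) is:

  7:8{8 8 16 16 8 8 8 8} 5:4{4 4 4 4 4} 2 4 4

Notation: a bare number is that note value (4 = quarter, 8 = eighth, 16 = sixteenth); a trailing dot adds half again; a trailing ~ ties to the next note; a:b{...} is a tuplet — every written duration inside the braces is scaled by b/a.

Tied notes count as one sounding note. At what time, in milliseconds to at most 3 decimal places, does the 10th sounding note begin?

1. 0.0ms @ 0 + 535.714ms (4/7)
2. 535.714ms @ 4/7 + 535.714ms (4/7)
3. 1071.429ms @ 8/7 + 267.857ms (2/7)
4. 1339.286ms @ 10/7 + 267.857ms (2/7)
5. 1607.143ms @ 12/7 + 535.714ms (4/7)
6. 2142.857ms @ 16/7 + 535.714ms (4/7)
7. 2678.571ms @ 20/7 + 535.714ms (4/7)
8. 3214.286ms @ 24/7 + 535.714ms (4/7)
9. 3750.0ms @ 4 + 750.0ms (4/5)
10. 4500.0ms @ 24/5 + 750.0ms (4/5)
11. 5250.0ms @ 28/5 + 750.0ms (4/5)
12. 6000.0ms @ 32/5 + 750.0ms (4/5)
13. 6750.0ms @ 36/5 + 750.0ms (4/5)
14. 7500.0ms @ 8 + 1875.0ms (2)
15. 9375.0ms @ 10 + 937.5ms (1)
16. 10312.5ms @ 11 + 937.5ms (1)

note 10 onset = 24/5b = 4500.0ms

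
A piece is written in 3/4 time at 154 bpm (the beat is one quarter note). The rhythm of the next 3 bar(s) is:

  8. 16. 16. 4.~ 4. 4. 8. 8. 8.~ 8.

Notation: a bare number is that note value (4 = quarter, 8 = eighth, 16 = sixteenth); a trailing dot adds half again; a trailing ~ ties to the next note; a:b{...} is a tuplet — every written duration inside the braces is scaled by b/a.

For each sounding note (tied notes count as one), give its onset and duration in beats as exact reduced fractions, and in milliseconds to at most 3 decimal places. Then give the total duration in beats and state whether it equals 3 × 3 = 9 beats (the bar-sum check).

1) 0.0ms=0b +292.208ms=3/4b
2) 292.208ms=3/4b +146.104ms=3/8b
3) 438.312ms=9/8b +146.104ms=3/8b
4) 584.416ms=3/2b +1168.831ms=3b
5) 1753.247ms=9/2b +584.416ms=3/2b
6) 2337.662ms=6b +292.208ms=3/4b
7) 2629.87ms=27/4b +292.208ms=3/4b
8) 2922.078ms=15/2b +584.416ms=3/2b
Σ=9b of 9 (154bpm 3/4) — PASS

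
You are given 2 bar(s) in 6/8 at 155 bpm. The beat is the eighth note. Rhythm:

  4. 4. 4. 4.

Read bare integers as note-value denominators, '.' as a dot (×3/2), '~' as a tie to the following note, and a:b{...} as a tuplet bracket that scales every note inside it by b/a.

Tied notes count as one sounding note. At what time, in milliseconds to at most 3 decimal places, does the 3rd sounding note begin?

1. 0.0ms @ 0 + 1161.29ms (3)
2. 1161.29ms @ 3 + 1161.29ms (3)
3. 2322.581ms @ 6 + 1161.29ms (3)
4. 3483.871ms @ 9 + 1161.29ms (3)

note 3 onset = 6b = 2322.581ms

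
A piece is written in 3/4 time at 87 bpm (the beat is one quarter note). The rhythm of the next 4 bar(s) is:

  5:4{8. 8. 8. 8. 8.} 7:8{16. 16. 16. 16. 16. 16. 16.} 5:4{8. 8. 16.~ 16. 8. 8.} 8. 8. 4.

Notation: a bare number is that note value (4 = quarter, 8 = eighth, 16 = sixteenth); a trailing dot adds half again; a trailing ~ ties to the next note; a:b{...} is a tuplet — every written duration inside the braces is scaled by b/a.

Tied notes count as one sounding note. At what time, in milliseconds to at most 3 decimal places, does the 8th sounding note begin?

1. 0.0ms @ 0 + 413.793ms (3/5)
2. 413.793ms @ 3/5 + 413.793ms (3/5)
3. 827.586ms @ 6/5 + 413.793ms (3/5)
4. 1241.379ms @ 9/5 + 413.793ms (3/5)
5. 1655.172ms @ 12/5 + 413.793ms (3/5)
6. 2068.966ms @ 3 + 295.567ms (3/7)
7. 2364.532ms @ 24/7 + 295.567ms (3/7)
8. 2660.099ms @ 27/7 + 295.567ms (3/7)
9. 2955.665ms @ 30/7 + 295.567ms (3/7)
10. 3251.232ms @ 33/7 + 295.567ms (3/7)
11. 3546.798ms @ 36/7 + 295.567ms (3/7)
12. 3842.365ms @ 39/7 + 295.567ms (3/7)
13. 4137.931ms @ 6 + 413.793ms (3/5)
14. 4551.724ms @ 33/5 + 413.793ms (3/5)
15. 4965.517ms @ 36/5 + 413.793ms (3/5)
16. 5379.31ms @ 39/5 + 413.793ms (3/5)
17. 5793.103ms @ 42/5 + 413.793ms (3/5)
18. 6206.897ms @ 9 + 517.241ms (3/4)
19. 6724.138ms @ 39/4 + 517.241ms (3/4)
20. 7241.379ms @ 21/2 + 1034.483ms (3/2)

note 8 onset = 27/7b = 2660.099ms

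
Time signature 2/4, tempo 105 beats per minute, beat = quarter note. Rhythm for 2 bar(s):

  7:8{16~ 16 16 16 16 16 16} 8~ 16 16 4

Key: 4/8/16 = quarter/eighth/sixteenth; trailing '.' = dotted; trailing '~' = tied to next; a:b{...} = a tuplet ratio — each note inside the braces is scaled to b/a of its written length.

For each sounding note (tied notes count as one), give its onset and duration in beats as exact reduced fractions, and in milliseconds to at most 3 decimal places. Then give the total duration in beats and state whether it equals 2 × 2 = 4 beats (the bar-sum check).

1) 0.0ms=0b +326.531ms=4/7b
2) 326.531ms=4/7b +163.265ms=2/7b
3) 489.796ms=6/7b +163.265ms=2/7b
4) 653.061ms=8/7b +163.265ms=2/7b
5) 816.327ms=10/7b +163.265ms=2/7b
6) 979.592ms=12/7b +163.265ms=2/7b
7) 1142.857ms=2b +428.571ms=3/4b
8) 1571.429ms=11/4b +142.857ms=1/4b
9) 1714.286ms=3b +571.429ms=1b
Σ=4b of 4 (105bpm 2/4) — PASS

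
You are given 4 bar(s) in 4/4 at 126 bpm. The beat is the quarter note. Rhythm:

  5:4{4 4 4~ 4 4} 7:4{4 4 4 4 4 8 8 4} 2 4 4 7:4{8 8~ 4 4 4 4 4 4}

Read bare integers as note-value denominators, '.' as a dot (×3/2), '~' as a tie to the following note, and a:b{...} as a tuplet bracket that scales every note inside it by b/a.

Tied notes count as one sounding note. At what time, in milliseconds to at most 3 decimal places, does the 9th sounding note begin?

1. 0.0ms @ 0 + 380.952ms (4/5)
2. 380.952ms @ 4/5 + 380.952ms (4/5)
3. 761.905ms @ 8/5 + 761.905ms (8/5)
4. 1523.81ms @ 16/5 + 380.952ms (4/5)
5. 1904.762ms @ 4 + 272.109ms (4/7)
6. 2176.871ms @ 32/7 + 272.109ms (4/7)
7. 2448.98ms @ 36/7 + 272.109ms (4/7)
8. 2721.088ms @ 40/7 + 272.109ms (4/7)
9. 2993.197ms @ 44/7 + 272.109ms (4/7)
10. 3265.306ms @ 48/7 + 136.054ms (2/7)
11. 3401.361ms @ 50/7 + 136.054ms (2/7)
12. 3537.415ms @ 52/7 + 272.109ms (4/7)
13. 3809.524ms @ 8 + 952.381ms (2)
14. 4761.905ms @ 10 + 476.19ms (1)
15. 5238.095ms @ 11 + 476.19ms (1)
16. 5714.286ms @ 12 + 136.054ms (2/7)
17. 5850.34ms @ 86/7 + 408.163ms (6/7)
18. 6258.503ms @ 92/7 + 272.109ms (4/7)
19. 6530.612ms @ 96/7 + 272.109ms (4/7)
20. 6802.721ms @ 100/7 + 272.109ms (4/7)
21. 7074.83ms @ 104/7 + 272.109ms (4/7)
22. 7346.939ms @ 108/7 + 272.109ms (4/7)

note 9 onset = 44/7b = 2993.197ms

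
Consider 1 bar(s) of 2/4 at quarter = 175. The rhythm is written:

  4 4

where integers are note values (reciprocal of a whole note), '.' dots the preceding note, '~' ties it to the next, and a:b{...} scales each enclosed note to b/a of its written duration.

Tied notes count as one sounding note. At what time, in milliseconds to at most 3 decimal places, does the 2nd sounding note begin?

1. 0.0ms @ 0 + 342.857ms (1)
2. 342.857ms @ 1 + 342.857ms (1)

note 2 onset = 1b = 342.857ms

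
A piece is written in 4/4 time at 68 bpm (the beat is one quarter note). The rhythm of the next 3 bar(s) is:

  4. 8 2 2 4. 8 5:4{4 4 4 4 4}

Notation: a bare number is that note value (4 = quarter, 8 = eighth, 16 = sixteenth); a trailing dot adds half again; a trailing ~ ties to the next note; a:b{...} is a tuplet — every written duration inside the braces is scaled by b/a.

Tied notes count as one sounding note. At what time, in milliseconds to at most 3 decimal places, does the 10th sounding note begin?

1. 0.0ms @ 0 + 1323.529ms (3/2)
2. 1323.529ms @ 3/2 + 441.176ms (1/2)
3. 1764.706ms @ 2 + 1764.706ms (2)
4. 3529.412ms @ 4 + 1764.706ms (2)
5. 5294.118ms @ 6 + 1323.529ms (3/2)
6. 6617.647ms @ 15/2 + 441.176ms (1/2)
7. 7058.824ms @ 8 + 705.882ms (4/5)
8. 7764.706ms @ 44/5 + 705.882ms (4/5)
9. 8470.588ms @ 48/5 + 705.882ms (4/5)
10. 9176.471ms @ 52/5 + 705.882ms (4/5)
11. 9882.353ms @ 56/5 + 705.882ms (4/5)

note 10 onset = 52/5b = 9176.471ms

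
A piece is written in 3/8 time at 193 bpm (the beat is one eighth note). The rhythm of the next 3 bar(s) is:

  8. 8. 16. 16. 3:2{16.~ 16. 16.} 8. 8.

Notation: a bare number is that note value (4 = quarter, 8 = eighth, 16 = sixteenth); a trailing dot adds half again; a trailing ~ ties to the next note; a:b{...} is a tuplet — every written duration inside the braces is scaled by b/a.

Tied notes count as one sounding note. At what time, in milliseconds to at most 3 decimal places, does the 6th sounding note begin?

note 6 onset = 11/2b = 1709.845ms

1. 0.0ms @ 0 + 466.321ms (3/2)
2. 466.321ms @ 3/2 + 466.321ms (3/2)
3. 932.642ms @ 3 + 233.161ms (3/4)
4. 1165.803ms @ 15/4 + 233.161ms (3/4)
5. 1398.964ms @ 9/2 + 310.881ms (1)
6. 1709.845ms @ 11/2 + 155.44ms (1/2)
7. 1865.285ms @ 6 + 466.321ms (3/2)
8. 2331.606ms @ 15/2 + 466.321ms (3/2)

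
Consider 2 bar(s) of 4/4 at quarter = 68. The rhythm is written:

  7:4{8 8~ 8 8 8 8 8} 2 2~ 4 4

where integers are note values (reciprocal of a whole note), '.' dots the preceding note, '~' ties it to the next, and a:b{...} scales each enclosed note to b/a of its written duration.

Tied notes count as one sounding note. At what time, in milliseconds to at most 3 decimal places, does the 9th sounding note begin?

1. 0.0ms @ 0 + 252.101ms (2/7)
2. 252.101ms @ 2/7 + 504.202ms (4/7)
3. 756.303ms @ 6/7 + 252.101ms (2/7)
4. 1008.403ms @ 8/7 + 252.101ms (2/7)
5. 1260.504ms @ 10/7 + 252.101ms (2/7)
6. 1512.605ms @ 12/7 + 252.101ms (2/7)
7. 1764.706ms @ 2 + 1764.706ms (2)
8. 3529.412ms @ 4 + 2647.059ms (3)
9. 6176.471ms @ 7 + 882.353ms (1)

note 9 onset = 7b = 6176.471ms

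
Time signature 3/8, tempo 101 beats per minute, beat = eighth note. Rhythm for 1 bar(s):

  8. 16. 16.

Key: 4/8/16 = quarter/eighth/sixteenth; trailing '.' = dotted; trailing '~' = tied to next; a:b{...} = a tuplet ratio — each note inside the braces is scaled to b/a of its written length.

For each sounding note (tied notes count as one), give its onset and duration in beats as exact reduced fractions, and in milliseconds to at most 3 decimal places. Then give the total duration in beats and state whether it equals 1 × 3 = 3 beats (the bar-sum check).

1) 0.0ms=0b +891.089ms=3/2b
2) 891.089ms=3/2b +445.545ms=3/4b
3) 1336.634ms=9/4b +445.545ms=3/4b
Σ=3b of 3 (101bpm 3/8) — PASS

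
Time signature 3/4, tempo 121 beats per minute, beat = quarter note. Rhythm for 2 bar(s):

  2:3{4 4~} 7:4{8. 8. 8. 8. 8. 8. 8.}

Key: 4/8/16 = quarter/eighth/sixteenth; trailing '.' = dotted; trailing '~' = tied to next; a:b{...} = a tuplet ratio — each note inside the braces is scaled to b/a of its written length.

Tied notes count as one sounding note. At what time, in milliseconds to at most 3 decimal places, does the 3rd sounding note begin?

note 3 onset = 24/7b = 1700.118ms

1. 0.0ms @ 0 + 743.802ms (3/2)
2. 743.802ms @ 3/2 + 956.316ms (27/14)
3. 1700.118ms @ 24/7 + 212.515ms (3/7)
4. 1912.633ms @ 27/7 + 212.515ms (3/7)
5. 2125.148ms @ 30/7 + 212.515ms (3/7)
6. 2337.662ms @ 33/7 + 212.515ms (3/7)
7. 2550.177ms @ 36/7 + 212.515ms (3/7)
8. 2762.692ms @ 39/7 + 212.515ms (3/7)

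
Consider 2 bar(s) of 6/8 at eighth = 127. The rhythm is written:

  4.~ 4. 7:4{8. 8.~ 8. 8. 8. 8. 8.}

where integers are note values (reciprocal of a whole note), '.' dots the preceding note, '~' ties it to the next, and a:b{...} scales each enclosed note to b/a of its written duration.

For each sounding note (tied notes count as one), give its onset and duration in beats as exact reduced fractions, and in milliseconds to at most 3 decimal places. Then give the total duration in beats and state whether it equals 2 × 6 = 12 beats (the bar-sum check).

1) 0.0ms=0b +2834.646ms=6b
2) 2834.646ms=6b +404.949ms=6/7b
3) 3239.595ms=48/7b +809.899ms=12/7b
4) 4049.494ms=60/7b +404.949ms=6/7b
5) 4454.443ms=66/7b +404.949ms=6/7b
6) 4859.393ms=72/7b +404.949ms=6/7b
7) 5264.342ms=78/7b +404.949ms=6/7b
Σ=12b of 12 (127bpm 6/8) — PASS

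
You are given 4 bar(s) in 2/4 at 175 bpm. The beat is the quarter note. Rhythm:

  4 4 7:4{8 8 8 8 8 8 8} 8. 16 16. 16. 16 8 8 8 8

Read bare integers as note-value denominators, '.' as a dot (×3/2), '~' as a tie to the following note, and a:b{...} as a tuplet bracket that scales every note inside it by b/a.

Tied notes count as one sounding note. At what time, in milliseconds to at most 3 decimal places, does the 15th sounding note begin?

note 15 onset = 6b = 2057.143ms

1. 0.0ms @ 0 + 342.857ms (1)
2. 342.857ms @ 1 + 342.857ms (1)
3. 685.714ms @ 2 + 97.959ms (2/7)
4. 783.673ms @ 16/7 + 97.959ms (2/7)
5. 881.633ms @ 18/7 + 97.959ms (2/7)
6. 979.592ms @ 20/7 + 97.959ms (2/7)
7. 1077.551ms @ 22/7 + 97.959ms (2/7)
8. 1175.51ms @ 24/7 + 97.959ms (2/7)
9. 1273.469ms @ 26/7 + 97.959ms (2/7)
10. 1371.429ms @ 4 + 257.143ms (3/4)
11. 1628.571ms @ 19/4 + 85.714ms (1/4)
12. 1714.286ms @ 5 + 128.571ms (3/8)
13. 1842.857ms @ 43/8 + 128.571ms (3/8)
14. 1971.429ms @ 23/4 + 85.714ms (1/4)
15. 2057.143ms @ 6 + 171.429ms (1/2)
16. 2228.571ms @ 13/2 + 171.429ms (1/2)
17. 2400.0ms @ 7 + 171.429ms (1/2)
18. 2571.429ms @ 15/2 + 171.429ms (1/2)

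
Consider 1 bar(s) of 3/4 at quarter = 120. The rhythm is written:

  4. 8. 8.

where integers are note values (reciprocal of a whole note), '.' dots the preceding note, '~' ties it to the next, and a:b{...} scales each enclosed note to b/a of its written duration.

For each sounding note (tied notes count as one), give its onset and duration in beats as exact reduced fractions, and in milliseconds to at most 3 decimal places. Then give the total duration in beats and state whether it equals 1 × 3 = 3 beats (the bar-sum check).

1) 0.0ms=0b +750.0ms=3/2b
2) 750.0ms=3/2b +375.0ms=3/4b
3) 1125.0ms=9/4b +375.0ms=3/4b
Σ=3b of 3 (120bpm 3/4) — PASS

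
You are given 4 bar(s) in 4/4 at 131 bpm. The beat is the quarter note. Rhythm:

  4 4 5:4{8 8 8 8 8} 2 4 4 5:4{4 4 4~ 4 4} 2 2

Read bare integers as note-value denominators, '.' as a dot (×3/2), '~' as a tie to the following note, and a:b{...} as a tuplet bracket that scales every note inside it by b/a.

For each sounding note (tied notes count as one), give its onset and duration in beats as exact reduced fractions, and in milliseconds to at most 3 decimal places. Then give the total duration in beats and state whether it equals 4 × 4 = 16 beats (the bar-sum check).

1) 0.0ms=0b +458.015ms=1b
2) 458.015ms=1b +458.015ms=1b
3) 916.031ms=2b +183.206ms=2/5b
4) 1099.237ms=12/5b +183.206ms=2/5b
5) 1282.443ms=14/5b +183.206ms=2/5b
6) 1465.649ms=16/5b +183.206ms=2/5b
7) 1648.855ms=18/5b +183.206ms=2/5b
8) 1832.061ms=4b +916.031ms=2b
9) 2748.092ms=6b +458.015ms=1b
10) 3206.107ms=7b +458.015ms=1b
11) 3664.122ms=8b +366.412ms=4/5b
12) 4030.534ms=44/5b +366.412ms=4/5b
13) 4396.947ms=48/5b +732.824ms=8/5b
14) 5129.771ms=56/5b +366.412ms=4/5b
15) 5496.183ms=12b +916.031ms=2b
16) 6412.214ms=14b +916.031ms=2b
Σ=16b of 16 (131bpm 4/4) — PASS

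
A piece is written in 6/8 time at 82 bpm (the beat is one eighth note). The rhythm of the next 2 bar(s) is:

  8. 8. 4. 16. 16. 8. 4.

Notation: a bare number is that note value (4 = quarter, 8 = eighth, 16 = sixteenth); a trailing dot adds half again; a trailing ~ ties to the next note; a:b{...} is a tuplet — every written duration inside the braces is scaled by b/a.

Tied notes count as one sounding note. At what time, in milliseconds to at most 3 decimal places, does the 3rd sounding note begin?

note 3 onset = 3b = 2195.122ms

1. 0.0ms @ 0 + 1097.561ms (3/2)
2. 1097.561ms @ 3/2 + 1097.561ms (3/2)
3. 2195.122ms @ 3 + 2195.122ms (3)
4. 4390.244ms @ 6 + 548.78ms (3/4)
5. 4939.024ms @ 27/4 + 548.78ms (3/4)
6. 5487.805ms @ 15/2 + 1097.561ms (3/2)
7. 6585.366ms @ 9 + 2195.122ms (3)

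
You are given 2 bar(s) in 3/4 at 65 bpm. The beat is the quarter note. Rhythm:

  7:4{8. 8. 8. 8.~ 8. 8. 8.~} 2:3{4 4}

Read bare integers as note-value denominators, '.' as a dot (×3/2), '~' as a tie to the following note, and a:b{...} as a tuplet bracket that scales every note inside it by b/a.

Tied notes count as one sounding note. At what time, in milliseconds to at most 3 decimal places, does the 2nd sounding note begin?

note 2 onset = 3/7b = 395.604ms

1. 0.0ms @ 0 + 395.604ms (3/7)
2. 395.604ms @ 3/7 + 395.604ms (3/7)
3. 791.209ms @ 6/7 + 395.604ms (3/7)
4. 1186.813ms @ 9/7 + 791.209ms (6/7)
5. 1978.022ms @ 15/7 + 395.604ms (3/7)
6. 2373.626ms @ 18/7 + 1780.22ms (27/14)
7. 4153.846ms @ 9/2 + 1384.615ms (3/2)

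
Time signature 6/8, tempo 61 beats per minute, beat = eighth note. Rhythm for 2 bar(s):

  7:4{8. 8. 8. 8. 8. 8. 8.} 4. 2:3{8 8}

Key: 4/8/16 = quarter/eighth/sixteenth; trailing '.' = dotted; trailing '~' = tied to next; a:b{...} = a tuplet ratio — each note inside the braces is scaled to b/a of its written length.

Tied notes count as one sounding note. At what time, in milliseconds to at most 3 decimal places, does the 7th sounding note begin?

1. 0.0ms @ 0 + 843.091ms (6/7)
2. 843.091ms @ 6/7 + 843.091ms (6/7)
3. 1686.183ms @ 12/7 + 843.091ms (6/7)
4. 2529.274ms @ 18/7 + 843.091ms (6/7)
5. 3372.365ms @ 24/7 + 843.091ms (6/7)
6. 4215.457ms @ 30/7 + 843.091ms (6/7)
7. 5058.548ms @ 36/7 + 843.091ms (6/7)
8. 5901.639ms @ 6 + 2950.82ms (3)
9. 8852.459ms @ 9 + 1475.41ms (3/2)
10. 10327.869ms @ 21/2 + 1475.41ms (3/2)

note 7 onset = 36/7b = 5058.548ms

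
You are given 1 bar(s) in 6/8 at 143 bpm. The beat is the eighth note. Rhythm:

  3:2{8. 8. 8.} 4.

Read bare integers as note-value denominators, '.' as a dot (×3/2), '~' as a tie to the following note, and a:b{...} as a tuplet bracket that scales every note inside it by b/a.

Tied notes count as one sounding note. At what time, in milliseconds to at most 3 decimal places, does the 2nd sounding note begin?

1. 0.0ms @ 0 + 419.58ms (1)
2. 419.58ms @ 1 + 419.58ms (1)
3. 839.161ms @ 2 + 419.58ms (1)
4. 1258.741ms @ 3 + 1258.741ms (3)

note 2 onset = 1b = 419.58ms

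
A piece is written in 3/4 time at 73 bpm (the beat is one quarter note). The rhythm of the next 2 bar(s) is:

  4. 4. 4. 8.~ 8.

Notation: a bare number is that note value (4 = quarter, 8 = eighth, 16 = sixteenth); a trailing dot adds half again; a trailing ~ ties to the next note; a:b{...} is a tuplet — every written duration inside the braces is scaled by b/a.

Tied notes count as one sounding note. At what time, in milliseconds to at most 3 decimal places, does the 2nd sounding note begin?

note 2 onset = 3/2b = 1232.877ms

1. 0.0ms @ 0 + 1232.877ms (3/2)
2. 1232.877ms @ 3/2 + 1232.877ms (3/2)
3. 2465.753ms @ 3 + 1232.877ms (3/2)
4. 3698.63ms @ 9/2 + 1232.877ms (3/2)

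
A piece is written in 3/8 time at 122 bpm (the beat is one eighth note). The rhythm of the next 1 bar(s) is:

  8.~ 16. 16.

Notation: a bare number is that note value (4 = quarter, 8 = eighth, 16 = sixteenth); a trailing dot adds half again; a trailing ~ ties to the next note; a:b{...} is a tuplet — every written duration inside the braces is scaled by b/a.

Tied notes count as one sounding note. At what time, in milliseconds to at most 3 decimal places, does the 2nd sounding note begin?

1. 0.0ms @ 0 + 1106.557ms (9/4)
2. 1106.557ms @ 9/4 + 368.852ms (3/4)

note 2 onset = 9/4b = 1106.557ms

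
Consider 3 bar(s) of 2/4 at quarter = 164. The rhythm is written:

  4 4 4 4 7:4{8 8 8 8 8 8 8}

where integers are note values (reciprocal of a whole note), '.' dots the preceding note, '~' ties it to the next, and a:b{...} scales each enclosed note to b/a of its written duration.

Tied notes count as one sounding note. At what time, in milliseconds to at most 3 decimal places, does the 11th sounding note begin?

note 11 onset = 40/7b = 2090.592ms

1. 0.0ms @ 0 + 365.854ms (1)
2. 365.854ms @ 1 + 365.854ms (1)
3. 731.707ms @ 2 + 365.854ms (1)
4. 1097.561ms @ 3 + 365.854ms (1)
5. 1463.415ms @ 4 + 104.53ms (2/7)
6. 1567.944ms @ 30/7 + 104.53ms (2/7)
7. 1672.474ms @ 32/7 + 104.53ms (2/7)
8. 1777.003ms @ 34/7 + 104.53ms (2/7)
9. 1881.533ms @ 36/7 + 104.53ms (2/7)
10. 1986.063ms @ 38/7 + 104.53ms (2/7)
11. 2090.592ms @ 40/7 + 104.53ms (2/7)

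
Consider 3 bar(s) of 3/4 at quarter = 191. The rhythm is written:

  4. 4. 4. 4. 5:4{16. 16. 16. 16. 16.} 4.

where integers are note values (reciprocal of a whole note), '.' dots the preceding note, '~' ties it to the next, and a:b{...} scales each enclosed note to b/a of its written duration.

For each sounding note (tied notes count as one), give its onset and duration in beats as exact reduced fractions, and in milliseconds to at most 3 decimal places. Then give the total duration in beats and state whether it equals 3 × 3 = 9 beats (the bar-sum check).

1) 0.0ms=0b +471.204ms=3/2b
2) 471.204ms=3/2b +471.204ms=3/2b
3) 942.408ms=3b +471.204ms=3/2b
4) 1413.613ms=9/2b +471.204ms=3/2b
5) 1884.817ms=6b +94.241ms=3/10b
6) 1979.058ms=63/10b +94.241ms=3/10b
7) 2073.298ms=33/5b +94.241ms=3/10b
8) 2167.539ms=69/10b +94.241ms=3/10b
9) 2261.78ms=36/5b +94.241ms=3/10b
10) 2356.021ms=15/2b +471.204ms=3/2b
Σ=9b of 9 (191bpm 3/4) — PASS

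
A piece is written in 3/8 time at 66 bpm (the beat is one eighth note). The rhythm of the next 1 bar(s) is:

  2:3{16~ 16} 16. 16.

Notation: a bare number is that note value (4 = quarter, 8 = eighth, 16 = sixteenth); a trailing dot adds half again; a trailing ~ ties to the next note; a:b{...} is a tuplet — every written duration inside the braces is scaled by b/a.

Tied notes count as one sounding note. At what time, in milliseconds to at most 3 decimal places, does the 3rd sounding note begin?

1. 0.0ms @ 0 + 1363.636ms (3/2)
2. 1363.636ms @ 3/2 + 681.818ms (3/4)
3. 2045.455ms @ 9/4 + 681.818ms (3/4)

note 3 onset = 9/4b = 2045.455ms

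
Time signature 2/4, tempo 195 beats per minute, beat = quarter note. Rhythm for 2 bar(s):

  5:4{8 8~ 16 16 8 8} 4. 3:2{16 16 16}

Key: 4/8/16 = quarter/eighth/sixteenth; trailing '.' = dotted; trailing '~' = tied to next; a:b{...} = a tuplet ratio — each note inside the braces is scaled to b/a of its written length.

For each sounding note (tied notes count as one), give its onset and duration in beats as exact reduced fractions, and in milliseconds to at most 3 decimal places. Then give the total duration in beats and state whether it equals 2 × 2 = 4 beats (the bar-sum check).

1) 0.0ms=0b +123.077ms=2/5b
2) 123.077ms=2/5b +184.615ms=3/5b
3) 307.692ms=1b +61.538ms=1/5b
4) 369.231ms=6/5b +123.077ms=2/5b
5) 492.308ms=8/5b +123.077ms=2/5b
6) 615.385ms=2b +461.538ms=3/2b
7) 1076.923ms=7/2b +51.282ms=1/6b
8) 1128.205ms=11/3b +51.282ms=1/6b
9) 1179.487ms=23/6b +51.282ms=1/6b
Σ=4b of 4 (195bpm 2/4) — PASS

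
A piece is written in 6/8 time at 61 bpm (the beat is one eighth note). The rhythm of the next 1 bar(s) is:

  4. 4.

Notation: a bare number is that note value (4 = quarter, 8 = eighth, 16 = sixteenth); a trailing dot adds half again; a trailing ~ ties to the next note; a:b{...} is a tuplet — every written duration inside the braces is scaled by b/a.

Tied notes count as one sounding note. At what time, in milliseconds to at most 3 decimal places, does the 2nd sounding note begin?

1. 0.0ms @ 0 + 2950.82ms (3)
2. 2950.82ms @ 3 + 2950.82ms (3)

note 2 onset = 3b = 2950.82ms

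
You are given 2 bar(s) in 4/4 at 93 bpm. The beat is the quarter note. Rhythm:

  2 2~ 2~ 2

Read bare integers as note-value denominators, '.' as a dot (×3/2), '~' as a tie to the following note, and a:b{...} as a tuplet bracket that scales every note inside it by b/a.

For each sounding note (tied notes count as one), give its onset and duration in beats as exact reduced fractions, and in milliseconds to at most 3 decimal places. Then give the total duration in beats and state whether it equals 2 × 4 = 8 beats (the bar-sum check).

1) 0.0ms=0b +1290.323ms=2b
2) 1290.323ms=2b +3870.968ms=6b
Σ=8b of 8 (93bpm 4/4) — PASS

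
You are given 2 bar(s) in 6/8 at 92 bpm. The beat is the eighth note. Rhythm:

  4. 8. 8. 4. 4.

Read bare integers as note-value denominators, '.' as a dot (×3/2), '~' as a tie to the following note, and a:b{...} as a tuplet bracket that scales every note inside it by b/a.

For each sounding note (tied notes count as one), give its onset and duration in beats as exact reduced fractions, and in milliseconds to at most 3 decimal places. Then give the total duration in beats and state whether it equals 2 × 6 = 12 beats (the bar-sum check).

1) 0.0ms=0b +1956.522ms=3b
2) 1956.522ms=3b +978.261ms=3/2b
3) 2934.783ms=9/2b +978.261ms=3/2b
4) 3913.043ms=6b +1956.522ms=3b
5) 5869.565ms=9b +1956.522ms=3b
Σ=12b of 12 (92bpm 6/8) — PASS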